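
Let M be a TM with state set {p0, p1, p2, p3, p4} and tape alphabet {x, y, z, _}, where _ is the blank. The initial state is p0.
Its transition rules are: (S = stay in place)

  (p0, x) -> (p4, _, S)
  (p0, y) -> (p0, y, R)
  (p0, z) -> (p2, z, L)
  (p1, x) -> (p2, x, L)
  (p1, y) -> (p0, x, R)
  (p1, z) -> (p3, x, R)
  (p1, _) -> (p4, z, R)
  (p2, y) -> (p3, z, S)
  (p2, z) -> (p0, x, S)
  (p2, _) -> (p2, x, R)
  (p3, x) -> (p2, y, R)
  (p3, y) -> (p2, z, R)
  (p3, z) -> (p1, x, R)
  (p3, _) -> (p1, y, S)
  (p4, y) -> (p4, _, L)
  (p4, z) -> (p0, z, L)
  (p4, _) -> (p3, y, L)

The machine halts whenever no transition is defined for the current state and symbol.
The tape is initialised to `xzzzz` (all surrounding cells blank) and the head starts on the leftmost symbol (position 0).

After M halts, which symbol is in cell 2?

x

p0 | _[x]zzzz___   read x → write _, move S, go to p4
p4 | _[_]zzzz___   read _ → write y, move L, go to p3
p3 | [_]yzzzz___   read _ → write y, move S, go to p1
p1 | [y]yzzzz___   read y → write x, move R, go to p0
p0 | x[y]zzzz___   read y → write y, move R, go to p0
p0 | xy[z]zzz___   read z → write z, move L, go to p2
p2 | x[y]zzzz___   read y → write z, move S, go to p3
p3 | x[z]zzzz___   read z → write x, move R, go to p1
p1 | xx[z]zzz___   read z → write x, move R, go to p3
p3 | xxx[z]zz___   read z → write x, move R, go to p1
p1 | xxxx[z]z___   read z → write x, move R, go to p3
p3 | xxxxx[z]___   read z → write x, move R, go to p1
p1 | xxxxxx[_]__   read _ → write z, move R, go to p4
p4 | xxxxxxz[_]_   read _ → write y, move L, go to p3
p3 | xxxxxx[z]y_   read z → write x, move R, go to p1
p1 | xxxxxxx[y]_   read y → write x, move R, go to p0
p0 | xxxxxxxx[_]
Cell 2 holds x when M halts.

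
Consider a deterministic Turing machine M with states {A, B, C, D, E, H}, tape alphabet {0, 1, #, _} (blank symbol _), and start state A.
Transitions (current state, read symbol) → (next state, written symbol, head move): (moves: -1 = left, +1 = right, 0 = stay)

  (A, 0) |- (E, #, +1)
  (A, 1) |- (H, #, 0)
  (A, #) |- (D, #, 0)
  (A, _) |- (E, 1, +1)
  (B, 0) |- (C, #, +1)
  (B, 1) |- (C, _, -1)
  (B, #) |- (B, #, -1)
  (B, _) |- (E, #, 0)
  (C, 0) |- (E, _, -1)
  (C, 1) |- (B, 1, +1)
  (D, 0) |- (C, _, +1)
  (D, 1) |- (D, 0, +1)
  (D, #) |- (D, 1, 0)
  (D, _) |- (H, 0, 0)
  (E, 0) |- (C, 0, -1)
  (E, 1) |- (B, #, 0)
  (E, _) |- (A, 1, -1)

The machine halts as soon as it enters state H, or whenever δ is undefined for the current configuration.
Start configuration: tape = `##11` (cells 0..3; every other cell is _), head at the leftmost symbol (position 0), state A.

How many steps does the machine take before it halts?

A | [#]#11_   read # → write #, move 0, go to D
D | [#]#11_   read # → write 1, move 0, go to D
D | [1]#11_   read 1 → write 0, move +1, go to D
D | 0[#]11_   read # → write 1, move 0, go to D
D | 0[1]11_   read 1 → write 0, move +1, go to D
D | 00[1]1_   read 1 → write 0, move +1, go to D
D | 000[1]_   read 1 → write 0, move +1, go to D
D | 0000[_]   read _ → write 0, move 0, go to H
H | 0000[0]
M halts after 8 transitions.

8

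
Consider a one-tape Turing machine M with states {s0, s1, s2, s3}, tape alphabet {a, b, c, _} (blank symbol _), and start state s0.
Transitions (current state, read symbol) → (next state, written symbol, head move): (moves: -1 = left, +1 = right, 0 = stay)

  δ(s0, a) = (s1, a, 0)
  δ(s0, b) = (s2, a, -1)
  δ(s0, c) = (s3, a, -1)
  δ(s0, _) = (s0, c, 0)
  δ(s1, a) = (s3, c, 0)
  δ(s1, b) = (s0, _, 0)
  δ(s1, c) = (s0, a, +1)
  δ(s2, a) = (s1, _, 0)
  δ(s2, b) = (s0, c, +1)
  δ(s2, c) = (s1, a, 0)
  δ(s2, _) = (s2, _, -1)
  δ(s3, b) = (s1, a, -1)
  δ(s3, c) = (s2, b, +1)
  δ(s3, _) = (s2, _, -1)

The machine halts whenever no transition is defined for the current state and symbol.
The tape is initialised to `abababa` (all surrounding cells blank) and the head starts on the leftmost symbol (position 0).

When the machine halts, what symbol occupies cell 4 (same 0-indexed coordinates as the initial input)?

b

state=s0 head=0 tape=[a]bababa_   (s0,a)→(s1,a,0)
state=s1 head=0 tape=[a]bababa_   (s1,a)→(s3,c,0)
state=s3 head=0 tape=[c]bababa_   (s3,c)→(s2,b,+1)
state=s2 head=1 tape=b[b]ababa_   (s2,b)→(s0,c,+1)
state=s0 head=2 tape=bc[a]baba_   (s0,a)→(s1,a,0)
state=s1 head=2 tape=bc[a]baba_   (s1,a)→(s3,c,0)
state=s3 head=2 tape=bc[c]baba_   (s3,c)→(s2,b,+1)
state=s2 head=3 tape=bcb[b]aba_   (s2,b)→(s0,c,+1)
state=s0 head=4 tape=bcbc[a]ba_   (s0,a)→(s1,a,0)
state=s1 head=4 tape=bcbc[a]ba_   (s1,a)→(s3,c,0)
state=s3 head=4 tape=bcbc[c]ba_   (s3,c)→(s2,b,+1)
state=s2 head=5 tape=bcbcb[b]a_   (s2,b)→(s0,c,+1)
state=s0 head=6 tape=bcbcbc[a]_   (s0,a)→(s1,a,0)
state=s1 head=6 tape=bcbcbc[a]_   (s1,a)→(s3,c,0)
state=s3 head=6 tape=bcbcbc[c]_   (s3,c)→(s2,b,+1)
state=s2 head=7 tape=bcbcbcb[_]   (s2,_)→(s2,_,-1)
state=s2 head=6 tape=bcbcbc[b]_   (s2,b)→(s0,c,+1)
state=s0 head=7 tape=bcbcbcc[_]   (s0,_)→(s0,c,0)
state=s0 head=7 tape=bcbcbcc[c]   (s0,c)→(s3,a,-1)
state=s3 head=6 tape=bcbcbc[c]a   (s3,c)→(s2,b,+1)
state=s2 head=7 tape=bcbcbcb[a]   (s2,a)→(s1,_,0)
state=s1 head=7 tape=bcbcbcb[_]
Cell 4 holds b when M halts.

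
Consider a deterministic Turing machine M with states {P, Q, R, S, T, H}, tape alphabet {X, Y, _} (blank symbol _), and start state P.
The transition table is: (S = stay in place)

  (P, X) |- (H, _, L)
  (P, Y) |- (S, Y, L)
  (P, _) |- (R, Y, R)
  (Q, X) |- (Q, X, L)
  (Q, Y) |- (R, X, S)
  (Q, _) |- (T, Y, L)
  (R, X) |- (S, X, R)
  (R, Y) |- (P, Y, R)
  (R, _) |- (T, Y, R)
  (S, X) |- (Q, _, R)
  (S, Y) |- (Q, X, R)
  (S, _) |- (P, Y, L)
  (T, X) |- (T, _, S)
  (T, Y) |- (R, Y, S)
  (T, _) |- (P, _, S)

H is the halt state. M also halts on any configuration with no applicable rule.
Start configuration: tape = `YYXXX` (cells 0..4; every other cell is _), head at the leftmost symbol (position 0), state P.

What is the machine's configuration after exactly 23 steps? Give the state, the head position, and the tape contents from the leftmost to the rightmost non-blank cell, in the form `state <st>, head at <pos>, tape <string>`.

state H, head at -1, tape YY_XXXX

state=P head=0 tape=__[Y]YXXX   (P,Y)→(S,Y,L)
state=S head=-1 tape=_[_]YYXXX   (S,_)→(P,Y,L)
state=P head=-2 tape=[_]YYYXXX   (P,_)→(R,Y,R)
state=R head=-1 tape=Y[Y]YYXXX   (R,Y)→(P,Y,R)
state=P head=0 tape=YY[Y]YXXX   (P,Y)→(S,Y,L)
state=S head=-1 tape=Y[Y]YYXXX   (S,Y)→(Q,X,R)
state=Q head=0 tape=YX[Y]YXXX   (Q,Y)→(R,X,S)
state=R head=0 tape=YX[X]YXXX   (R,X)→(S,X,R)
state=S head=1 tape=YXX[Y]XXX   (S,Y)→(Q,X,R)
state=Q head=2 tape=YXXX[X]XX   (Q,X)→(Q,X,L)
state=Q head=1 tape=YXX[X]XXX   (Q,X)→(Q,X,L)
state=Q head=0 tape=YX[X]XXXX   (Q,X)→(Q,X,L)
state=Q head=-1 tape=Y[X]XXXXX   (Q,X)→(Q,X,L)
state=Q head=-2 tape=[Y]XXXXXX   (Q,Y)→(R,X,S)
state=R head=-2 tape=[X]XXXXXX   (R,X)→(S,X,R)
state=S head=-1 tape=X[X]XXXXX   (S,X)→(Q,_,R)
state=Q head=0 tape=X_[X]XXXX   (Q,X)→(Q,X,L)
state=Q head=-1 tape=X[_]XXXXX   (Q,_)→(T,Y,L)
state=T head=-2 tape=[X]YXXXXX   (T,X)→(T,_,S)
state=T head=-2 tape=[_]YXXXXX   (T,_)→(P,_,S)
state=P head=-2 tape=[_]YXXXXX   (P,_)→(R,Y,R)
state=R head=-1 tape=Y[Y]XXXXX   (R,Y)→(P,Y,R)
state=P head=0 tape=YY[X]XXXX   (P,X)→(H,_,L)
state=H head=-1 tape=Y[Y]_XXXX
After 23 steps: state H, head at -1, tape YY_XXXX.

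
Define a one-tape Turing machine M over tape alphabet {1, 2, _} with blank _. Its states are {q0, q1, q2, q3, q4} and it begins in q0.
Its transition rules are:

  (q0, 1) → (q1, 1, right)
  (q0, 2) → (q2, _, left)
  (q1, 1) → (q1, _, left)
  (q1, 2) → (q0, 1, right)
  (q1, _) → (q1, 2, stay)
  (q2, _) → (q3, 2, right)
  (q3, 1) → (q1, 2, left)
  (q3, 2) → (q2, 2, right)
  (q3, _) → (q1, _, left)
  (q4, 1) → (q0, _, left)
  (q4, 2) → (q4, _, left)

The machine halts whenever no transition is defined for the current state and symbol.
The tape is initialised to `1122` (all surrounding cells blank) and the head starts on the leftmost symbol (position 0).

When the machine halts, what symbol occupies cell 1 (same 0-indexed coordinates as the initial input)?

_

q0 | _[1]122   read 1 → write 1, move right, go to q1
q1 | _1[1]22   read 1 → write _, move left, go to q1
q1 | _[1]_22   read 1 → write _, move left, go to q1
q1 | [_]__22   read _ → write 2, move stay, go to q1
q1 | [2]__22   read 2 → write 1, move right, go to q0
q0 | 1[_]_22
Cell 1 holds _ when M halts.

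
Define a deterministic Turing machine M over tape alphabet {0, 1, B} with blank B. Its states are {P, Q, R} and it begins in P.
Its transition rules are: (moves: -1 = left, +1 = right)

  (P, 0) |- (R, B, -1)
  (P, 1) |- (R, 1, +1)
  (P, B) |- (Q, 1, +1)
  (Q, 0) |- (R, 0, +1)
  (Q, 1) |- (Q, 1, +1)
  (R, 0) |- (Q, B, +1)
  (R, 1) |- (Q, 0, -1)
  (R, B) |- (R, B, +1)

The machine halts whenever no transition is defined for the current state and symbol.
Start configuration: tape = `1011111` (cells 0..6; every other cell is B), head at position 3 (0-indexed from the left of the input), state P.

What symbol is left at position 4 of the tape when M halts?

0

state=P head=3 tape=101[1]111B   (P,1)→(R,1,+1)
state=R head=4 tape=1011[1]11B   (R,1)→(Q,0,-1)
state=Q head=3 tape=101[1]011B   (Q,1)→(Q,1,+1)
state=Q head=4 tape=1011[0]11B   (Q,0)→(R,0,+1)
state=R head=5 tape=10110[1]1B   (R,1)→(Q,0,-1)
state=Q head=4 tape=1011[0]01B   (Q,0)→(R,0,+1)
state=R head=5 tape=10110[0]1B   (R,0)→(Q,B,+1)
state=Q head=6 tape=10110B[1]B   (Q,1)→(Q,1,+1)
state=Q head=7 tape=10110B1[B]
Cell 4 holds 0 when M halts.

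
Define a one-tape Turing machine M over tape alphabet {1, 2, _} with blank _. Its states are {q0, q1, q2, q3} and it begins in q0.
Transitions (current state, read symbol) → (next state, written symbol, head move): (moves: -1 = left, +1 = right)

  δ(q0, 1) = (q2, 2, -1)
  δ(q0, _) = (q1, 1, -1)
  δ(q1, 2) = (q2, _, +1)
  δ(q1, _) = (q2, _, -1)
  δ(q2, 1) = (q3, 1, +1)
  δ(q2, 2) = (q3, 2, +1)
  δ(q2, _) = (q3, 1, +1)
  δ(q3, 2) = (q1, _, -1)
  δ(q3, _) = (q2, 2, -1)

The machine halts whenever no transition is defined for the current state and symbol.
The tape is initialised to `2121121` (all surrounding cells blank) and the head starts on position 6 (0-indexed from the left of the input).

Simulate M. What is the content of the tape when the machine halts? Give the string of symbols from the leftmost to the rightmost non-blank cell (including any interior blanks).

21211_1

q0 | 212112[1]_   read 1 → write 2, move -1, go to q2
q2 | 21211[2]2_   read 2 → write 2, move +1, go to q3
q3 | 212112[2]_   read 2 → write _, move -1, go to q1
q1 | 21211[2]__   read 2 → write _, move +1, go to q2
q2 | 21211_[_]_   read _ → write 1, move +1, go to q3
q3 | 21211_1[_]   read _ → write 2, move -1, go to q2
q2 | 21211_[1]2   read 1 → write 1, move +1, go to q3
q3 | 21211_1[2]   read 2 → write _, move -1, go to q1
q1 | 21211_[1]_
The non-blank tape span at halt is 21211_1.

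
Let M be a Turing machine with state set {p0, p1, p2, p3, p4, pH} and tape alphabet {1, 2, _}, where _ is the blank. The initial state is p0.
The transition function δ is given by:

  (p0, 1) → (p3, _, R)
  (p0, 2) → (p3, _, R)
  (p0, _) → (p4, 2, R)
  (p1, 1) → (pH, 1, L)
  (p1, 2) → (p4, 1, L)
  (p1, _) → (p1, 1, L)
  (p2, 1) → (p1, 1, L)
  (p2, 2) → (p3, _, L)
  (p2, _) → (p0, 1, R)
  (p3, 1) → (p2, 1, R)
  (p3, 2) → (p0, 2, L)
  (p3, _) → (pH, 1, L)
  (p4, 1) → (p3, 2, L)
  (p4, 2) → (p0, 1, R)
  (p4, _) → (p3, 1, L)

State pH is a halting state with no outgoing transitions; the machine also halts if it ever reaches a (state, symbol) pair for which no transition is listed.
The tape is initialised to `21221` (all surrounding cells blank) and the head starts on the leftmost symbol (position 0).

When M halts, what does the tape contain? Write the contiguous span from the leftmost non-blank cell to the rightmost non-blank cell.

state=p0 head=0 tape=[2]1221____   (p0,2)→(p3,_,R)
state=p3 head=1 tape=_[1]221____   (p3,1)→(p2,1,R)
state=p2 head=2 tape=_1[2]21____   (p2,2)→(p3,_,L)
state=p3 head=1 tape=_[1]_21____   (p3,1)→(p2,1,R)
state=p2 head=2 tape=_1[_]21____   (p2,_)→(p0,1,R)
state=p0 head=3 tape=_11[2]1____   (p0,2)→(p3,_,R)
state=p3 head=4 tape=_11_[1]____   (p3,1)→(p2,1,R)
state=p2 head=5 tape=_11_1[_]___   (p2,_)→(p0,1,R)
state=p0 head=6 tape=_11_11[_]__   (p0,_)→(p4,2,R)
state=p4 head=7 tape=_11_112[_]_   (p4,_)→(p3,1,L)
state=p3 head=6 tape=_11_11[2]1_   (p3,2)→(p0,2,L)
state=p0 head=5 tape=_11_1[1]21_   (p0,1)→(p3,_,R)
state=p3 head=6 tape=_11_1_[2]1_   (p3,2)→(p0,2,L)
state=p0 head=5 tape=_11_1[_]21_   (p0,_)→(p4,2,R)
state=p4 head=6 tape=_11_12[2]1_   (p4,2)→(p0,1,R)
state=p0 head=7 tape=_11_121[1]_   (p0,1)→(p3,_,R)
state=p3 head=8 tape=_11_121_[_]   (p3,_)→(pH,1,L)
state=pH head=7 tape=_11_121[_]1
The non-blank tape span at halt is 11_121_1.

11_121_1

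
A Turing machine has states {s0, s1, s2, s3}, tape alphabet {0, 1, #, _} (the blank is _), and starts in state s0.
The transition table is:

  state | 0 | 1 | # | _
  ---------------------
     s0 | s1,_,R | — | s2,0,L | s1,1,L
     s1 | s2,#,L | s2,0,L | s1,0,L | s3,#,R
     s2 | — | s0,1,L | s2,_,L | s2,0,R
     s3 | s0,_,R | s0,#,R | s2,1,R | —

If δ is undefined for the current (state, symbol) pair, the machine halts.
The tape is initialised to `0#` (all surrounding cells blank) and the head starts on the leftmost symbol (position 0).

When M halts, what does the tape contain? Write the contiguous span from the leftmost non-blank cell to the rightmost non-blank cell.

s0 | _[0]#__   read 0 → write _, move R, go to s1
s1 | __[#]__   read # → write 0, move L, go to s1
s1 | _[_]0__   read _ → write #, move R, go to s3
s3 | _#[0]__   read 0 → write _, move R, go to s0
s0 | _#_[_]_   read _ → write 1, move L, go to s1
s1 | _#[_]1_   read _ → write #, move R, go to s3
s3 | _##[1]_   read 1 → write #, move R, go to s0
s0 | _###[_]   read _ → write 1, move L, go to s1
s1 | _##[#]1   read # → write 0, move L, go to s1
s1 | _#[#]01   read # → write 0, move L, go to s1
s1 | _[#]001   read # → write 0, move L, go to s1
s1 | [_]0001   read _ → write #, move R, go to s3
s3 | #[0]001   read 0 → write _, move R, go to s0
s0 | #_[0]01   read 0 → write _, move R, go to s1
s1 | #__[0]1   read 0 → write #, move L, go to s2
s2 | #_[_]#1   read _ → write 0, move R, go to s2
s2 | #_0[#]1   read # → write _, move L, go to s2
s2 | #_[0]_1
The non-blank tape span at halt is #_0_1.

#_0_1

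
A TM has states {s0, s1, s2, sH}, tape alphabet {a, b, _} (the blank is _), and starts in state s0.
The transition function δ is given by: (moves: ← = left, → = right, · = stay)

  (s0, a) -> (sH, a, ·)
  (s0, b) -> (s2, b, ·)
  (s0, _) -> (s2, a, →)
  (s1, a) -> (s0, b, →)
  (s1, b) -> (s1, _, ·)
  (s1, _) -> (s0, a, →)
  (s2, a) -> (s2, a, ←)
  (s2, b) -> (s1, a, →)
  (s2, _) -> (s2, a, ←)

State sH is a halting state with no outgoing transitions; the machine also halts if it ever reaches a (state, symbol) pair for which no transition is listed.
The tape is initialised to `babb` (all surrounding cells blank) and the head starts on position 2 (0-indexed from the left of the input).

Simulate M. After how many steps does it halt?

state=s0 head=2 tape=ba[b]b__   (s0,b)→(s2,b,·)
state=s2 head=2 tape=ba[b]b__   (s2,b)→(s1,a,→)
state=s1 head=3 tape=baa[b]__   (s1,b)→(s1,_,·)
state=s1 head=3 tape=baa[_]__   (s1,_)→(s0,a,→)
state=s0 head=4 tape=baaa[_]_   (s0,_)→(s2,a,→)
state=s2 head=5 tape=baaaa[_]   (s2,_)→(s2,a,←)
state=s2 head=4 tape=baaa[a]a   (s2,a)→(s2,a,←)
state=s2 head=3 tape=baa[a]aa   (s2,a)→(s2,a,←)
state=s2 head=2 tape=ba[a]aaa   (s2,a)→(s2,a,←)
state=s2 head=1 tape=b[a]aaaa   (s2,a)→(s2,a,←)
state=s2 head=0 tape=[b]aaaaa   (s2,b)→(s1,a,→)
state=s1 head=1 tape=a[a]aaaa   (s1,a)→(s0,b,→)
state=s0 head=2 tape=ab[a]aaa   (s0,a)→(sH,a,·)
state=sH head=2 tape=ab[a]aaa
M halts after 13 transitions.

13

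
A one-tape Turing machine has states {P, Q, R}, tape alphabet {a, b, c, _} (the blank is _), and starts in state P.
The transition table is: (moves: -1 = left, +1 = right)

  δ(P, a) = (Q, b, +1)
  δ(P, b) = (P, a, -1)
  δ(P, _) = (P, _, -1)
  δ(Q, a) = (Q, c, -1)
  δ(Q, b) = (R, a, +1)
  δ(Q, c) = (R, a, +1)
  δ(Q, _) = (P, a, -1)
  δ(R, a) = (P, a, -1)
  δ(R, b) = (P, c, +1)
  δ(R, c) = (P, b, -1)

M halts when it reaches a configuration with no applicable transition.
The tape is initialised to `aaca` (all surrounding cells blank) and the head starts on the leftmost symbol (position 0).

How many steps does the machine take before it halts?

16

state=P head=0 tape=[a]aca_   (P,a)→(Q,b,+1)
state=Q head=1 tape=b[a]ca_   (Q,a)→(Q,c,-1)
state=Q head=0 tape=[b]cca_   (Q,b)→(R,a,+1)
state=R head=1 tape=a[c]ca_   (R,c)→(P,b,-1)
state=P head=0 tape=[a]bca_   (P,a)→(Q,b,+1)
state=Q head=1 tape=b[b]ca_   (Q,b)→(R,a,+1)
state=R head=2 tape=ba[c]a_   (R,c)→(P,b,-1)
state=P head=1 tape=b[a]ba_   (P,a)→(Q,b,+1)
state=Q head=2 tape=bb[b]a_   (Q,b)→(R,a,+1)
state=R head=3 tape=bba[a]_   (R,a)→(P,a,-1)
state=P head=2 tape=bb[a]a_   (P,a)→(Q,b,+1)
state=Q head=3 tape=bbb[a]_   (Q,a)→(Q,c,-1)
state=Q head=2 tape=bb[b]c_   (Q,b)→(R,a,+1)
state=R head=3 tape=bba[c]_   (R,c)→(P,b,-1)
state=P head=2 tape=bb[a]b_   (P,a)→(Q,b,+1)
state=Q head=3 tape=bbb[b]_   (Q,b)→(R,a,+1)
state=R head=4 tape=bbba[_]
M halts after 16 transitions.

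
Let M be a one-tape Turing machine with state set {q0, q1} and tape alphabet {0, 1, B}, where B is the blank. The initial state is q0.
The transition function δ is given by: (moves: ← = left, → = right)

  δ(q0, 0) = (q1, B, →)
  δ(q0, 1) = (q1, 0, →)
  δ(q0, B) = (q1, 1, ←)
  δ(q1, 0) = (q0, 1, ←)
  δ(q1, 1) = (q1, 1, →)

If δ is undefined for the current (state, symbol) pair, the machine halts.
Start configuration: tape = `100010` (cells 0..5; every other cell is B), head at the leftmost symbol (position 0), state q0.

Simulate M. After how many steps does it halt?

14

q0 | [1]00010B   read 1 → write 0, move →, go to q1
q1 | 0[0]0010B   read 0 → write 1, move ←, go to q0
q0 | [0]10010B   read 0 → write B, move →, go to q1
q1 | B[1]0010B   read 1 → write 1, move →, go to q1
q1 | B1[0]010B   read 0 → write 1, move ←, go to q0
q0 | B[1]1010B   read 1 → write 0, move →, go to q1
q1 | B0[1]010B   read 1 → write 1, move →, go to q1
q1 | B01[0]10B   read 0 → write 1, move ←, go to q0
q0 | B0[1]110B   read 1 → write 0, move →, go to q1
q1 | B00[1]10B   read 1 → write 1, move →, go to q1
q1 | B001[1]0B   read 1 → write 1, move →, go to q1
q1 | B0011[0]B   read 0 → write 1, move ←, go to q0
q0 | B001[1]1B   read 1 → write 0, move →, go to q1
q1 | B0010[1]B   read 1 → write 1, move →, go to q1
q1 | B00101[B]
M halts after 14 transitions.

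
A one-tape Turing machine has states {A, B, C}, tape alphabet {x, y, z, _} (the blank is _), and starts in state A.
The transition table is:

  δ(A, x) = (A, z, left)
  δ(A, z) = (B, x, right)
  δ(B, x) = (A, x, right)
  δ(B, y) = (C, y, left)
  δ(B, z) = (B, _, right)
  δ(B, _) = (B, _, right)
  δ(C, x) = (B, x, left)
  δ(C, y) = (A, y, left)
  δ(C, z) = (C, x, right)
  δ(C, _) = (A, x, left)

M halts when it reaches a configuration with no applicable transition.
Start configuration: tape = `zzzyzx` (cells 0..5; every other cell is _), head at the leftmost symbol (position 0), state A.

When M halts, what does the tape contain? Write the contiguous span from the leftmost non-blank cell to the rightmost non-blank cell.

state=A head=0 tape=[z]zzyzx   (A,z)→(B,x,right)
state=B head=1 tape=x[z]zyzx   (B,z)→(B,_,right)
state=B head=2 tape=x_[z]yzx   (B,z)→(B,_,right)
state=B head=3 tape=x__[y]zx   (B,y)→(C,y,left)
state=C head=2 tape=x_[_]yzx   (C,_)→(A,x,left)
state=A head=1 tape=x[_]xyzx
The non-blank tape span at halt is x_xyzx.

x_xyzx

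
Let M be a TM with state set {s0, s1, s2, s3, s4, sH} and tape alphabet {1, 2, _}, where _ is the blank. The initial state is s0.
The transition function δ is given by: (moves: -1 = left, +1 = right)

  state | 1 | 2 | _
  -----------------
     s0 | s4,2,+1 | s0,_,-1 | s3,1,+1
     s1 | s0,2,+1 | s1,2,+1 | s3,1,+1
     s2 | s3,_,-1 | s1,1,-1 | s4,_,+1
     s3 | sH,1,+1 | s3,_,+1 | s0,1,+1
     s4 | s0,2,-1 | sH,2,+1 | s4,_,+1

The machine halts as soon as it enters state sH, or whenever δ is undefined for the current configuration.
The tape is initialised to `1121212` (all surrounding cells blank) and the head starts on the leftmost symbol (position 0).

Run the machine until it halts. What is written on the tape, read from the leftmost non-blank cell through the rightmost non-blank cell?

state=s0 head=0 tape=_[1]121212   (s0,1)→(s4,2,+1)
state=s4 head=1 tape=_2[1]21212   (s4,1)→(s0,2,-1)
state=s0 head=0 tape=_[2]221212   (s0,2)→(s0,_,-1)
state=s0 head=-1 tape=[_]_221212   (s0,_)→(s3,1,+1)
state=s3 head=0 tape=1[_]221212   (s3,_)→(s0,1,+1)
state=s0 head=1 tape=11[2]21212   (s0,2)→(s0,_,-1)
state=s0 head=0 tape=1[1]_21212   (s0,1)→(s4,2,+1)
state=s4 head=1 tape=12[_]21212   (s4,_)→(s4,_,+1)
state=s4 head=2 tape=12_[2]1212   (s4,2)→(sH,2,+1)
state=sH head=3 tape=12_2[1]212
The non-blank tape span at halt is 12_21212.

12_21212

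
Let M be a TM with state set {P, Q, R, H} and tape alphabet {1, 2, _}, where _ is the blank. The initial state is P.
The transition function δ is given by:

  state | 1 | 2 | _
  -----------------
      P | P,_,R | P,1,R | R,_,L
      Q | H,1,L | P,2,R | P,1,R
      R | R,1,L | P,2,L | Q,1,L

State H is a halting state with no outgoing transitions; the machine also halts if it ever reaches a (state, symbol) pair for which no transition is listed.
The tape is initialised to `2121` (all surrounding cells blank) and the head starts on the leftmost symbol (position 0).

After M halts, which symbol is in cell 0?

state=P head=0 tape=[2]121_   (P,2)→(P,1,R)
state=P head=1 tape=1[1]21_   (P,1)→(P,_,R)
state=P head=2 tape=1_[2]1_   (P,2)→(P,1,R)
state=P head=3 tape=1_1[1]_   (P,1)→(P,_,R)
state=P head=4 tape=1_1_[_]   (P,_)→(R,_,L)
state=R head=3 tape=1_1[_]_   (R,_)→(Q,1,L)
state=Q head=2 tape=1_[1]1_   (Q,1)→(H,1,L)
state=H head=1 tape=1[_]11_
Cell 0 holds 1 when M halts.

1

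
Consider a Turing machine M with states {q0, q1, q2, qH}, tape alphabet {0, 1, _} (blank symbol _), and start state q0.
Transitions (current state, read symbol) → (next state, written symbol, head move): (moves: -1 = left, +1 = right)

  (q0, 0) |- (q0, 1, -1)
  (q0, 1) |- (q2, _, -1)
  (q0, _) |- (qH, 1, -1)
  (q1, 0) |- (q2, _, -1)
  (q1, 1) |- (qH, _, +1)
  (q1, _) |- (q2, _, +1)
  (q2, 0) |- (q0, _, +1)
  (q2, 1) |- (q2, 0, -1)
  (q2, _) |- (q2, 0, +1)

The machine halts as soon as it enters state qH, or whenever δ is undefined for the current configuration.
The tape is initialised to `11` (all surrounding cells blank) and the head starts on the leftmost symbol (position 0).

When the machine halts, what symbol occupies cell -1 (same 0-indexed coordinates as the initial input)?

0

q0 | _[1]1   read 1 → write _, move -1, go to q2
q2 | [_]_1   read _ → write 0, move +1, go to q2
q2 | 0[_]1   read _ → write 0, move +1, go to q2
q2 | 00[1]   read 1 → write 0, move -1, go to q2
q2 | 0[0]0   read 0 → write _, move +1, go to q0
q0 | 0_[0]   read 0 → write 1, move -1, go to q0
q0 | 0[_]1   read _ → write 1, move -1, go to qH
qH | [0]11
Cell -1 holds 0 when M halts.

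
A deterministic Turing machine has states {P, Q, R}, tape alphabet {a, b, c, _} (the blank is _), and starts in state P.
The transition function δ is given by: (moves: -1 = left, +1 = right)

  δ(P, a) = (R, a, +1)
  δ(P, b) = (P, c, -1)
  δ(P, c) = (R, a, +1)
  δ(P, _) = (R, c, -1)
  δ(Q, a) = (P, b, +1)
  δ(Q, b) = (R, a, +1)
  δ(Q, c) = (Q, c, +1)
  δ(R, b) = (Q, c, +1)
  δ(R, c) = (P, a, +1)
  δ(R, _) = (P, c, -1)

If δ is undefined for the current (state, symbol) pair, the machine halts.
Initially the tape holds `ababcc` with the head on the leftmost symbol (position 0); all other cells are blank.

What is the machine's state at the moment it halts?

P | [a]babcc__   read a → write a, move +1, go to R
R | a[b]abcc__   read b → write c, move +1, go to Q
Q | ac[a]bcc__   read a → write b, move +1, go to P
P | acb[b]cc__   read b → write c, move -1, go to P
P | ac[b]ccc__   read b → write c, move -1, go to P
P | a[c]cccc__   read c → write a, move +1, go to R
R | aa[c]ccc__   read c → write a, move +1, go to P
P | aaa[c]cc__   read c → write a, move +1, go to R
R | aaaa[c]c__   read c → write a, move +1, go to P
P | aaaaa[c]__   read c → write a, move +1, go to R
R | aaaaaa[_]_   read _ → write c, move -1, go to P
P | aaaaa[a]c_   read a → write a, move +1, go to R
R | aaaaaa[c]_   read c → write a, move +1, go to P
P | aaaaaaa[_]   read _ → write c, move -1, go to R
R | aaaaaa[a]c
No transition is defined for (R, a); M halts in state R.

R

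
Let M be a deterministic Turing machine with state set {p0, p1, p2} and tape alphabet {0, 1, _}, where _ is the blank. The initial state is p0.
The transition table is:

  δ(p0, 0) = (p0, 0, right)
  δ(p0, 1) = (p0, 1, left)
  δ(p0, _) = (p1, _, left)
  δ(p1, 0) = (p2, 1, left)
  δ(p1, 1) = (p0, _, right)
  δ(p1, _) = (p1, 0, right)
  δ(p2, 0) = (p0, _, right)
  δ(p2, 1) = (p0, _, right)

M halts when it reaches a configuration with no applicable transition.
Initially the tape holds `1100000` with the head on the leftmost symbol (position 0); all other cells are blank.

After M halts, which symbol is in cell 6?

1

p0 | ___[1]100000_   read 1 → write 1, move left, go to p0
p0 | __[_]1100000_   read _ → write _, move left, go to p1
p1 | _[_]_1100000_   read _ → write 0, move right, go to p1
p1 | _0[_]1100000_   read _ → write 0, move right, go to p1
p1 | _00[1]100000_   read 1 → write _, move right, go to p0
p0 | _00_[1]00000_   read 1 → write 1, move left, go to p0
p0 | _00[_]100000_   read _ → write _, move left, go to p1
p1 | _0[0]_100000_   read 0 → write 1, move left, go to p2
p2 | _[0]1_100000_   read 0 → write _, move right, go to p0
p0 | __[1]_100000_   read 1 → write 1, move left, go to p0
p0 | _[_]1_100000_   read _ → write _, move left, go to p1
p1 | [_]_1_100000_   read _ → write 0, move right, go to p1
p1 | 0[_]1_100000_   read _ → write 0, move right, go to p1
p1 | 00[1]_100000_   read 1 → write _, move right, go to p0
p0 | 00_[_]100000_   read _ → write _, move left, go to p1
p1 | 00[_]_100000_   read _ → write 0, move right, go to p1
p1 | 000[_]100000_   read _ → write 0, move right, go to p1
p1 | 0000[1]00000_   read 1 → write _, move right, go to p0
p0 | 0000_[0]0000_   read 0 → write 0, move right, go to p0
p0 | 0000_0[0]000_   read 0 → write 0, move right, go to p0
p0 | 0000_00[0]00_   read 0 → write 0, move right, go to p0
p0 | 0000_000[0]0_   read 0 → write 0, move right, go to p0
p0 | 0000_0000[0]_   read 0 → write 0, move right, go to p0
p0 | 0000_00000[_]   read _ → write _, move left, go to p1
p1 | 0000_0000[0]_   read 0 → write 1, move left, go to p2
p2 | 0000_000[0]1_   read 0 → write _, move right, go to p0
p0 | 0000_000_[1]_   read 1 → write 1, move left, go to p0
p0 | 0000_000[_]1_   read _ → write _, move left, go to p1
p1 | 0000_00[0]_1_   read 0 → write 1, move left, go to p2
p2 | 0000_0[0]1_1_   read 0 → write _, move right, go to p0
p0 | 0000_0_[1]_1_   read 1 → write 1, move left, go to p0
p0 | 0000_0[_]1_1_   read _ → write _, move left, go to p1
p1 | 0000_[0]_1_1_   read 0 → write 1, move left, go to p2
p2 | 0000[_]1_1_1_
Cell 6 holds 1 when M halts.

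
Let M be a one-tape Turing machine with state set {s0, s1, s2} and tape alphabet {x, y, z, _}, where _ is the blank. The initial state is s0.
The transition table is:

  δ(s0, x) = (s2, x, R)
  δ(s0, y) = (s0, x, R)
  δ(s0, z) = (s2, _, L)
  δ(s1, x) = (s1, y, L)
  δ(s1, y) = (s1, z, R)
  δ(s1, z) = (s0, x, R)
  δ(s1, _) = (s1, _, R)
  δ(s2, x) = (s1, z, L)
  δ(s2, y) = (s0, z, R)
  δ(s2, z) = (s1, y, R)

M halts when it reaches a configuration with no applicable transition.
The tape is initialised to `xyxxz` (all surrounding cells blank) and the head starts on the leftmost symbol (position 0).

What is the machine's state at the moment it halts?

s0

state=s0 head=0 tape=_[x]yxxz   (s0,x)→(s2,x,R)
state=s2 head=1 tape=_x[y]xxz   (s2,y)→(s0,z,R)
state=s0 head=2 tape=_xz[x]xz   (s0,x)→(s2,x,R)
state=s2 head=3 tape=_xzx[x]z   (s2,x)→(s1,z,L)
state=s1 head=2 tape=_xz[x]zz   (s1,x)→(s1,y,L)
state=s1 head=1 tape=_x[z]yzz   (s1,z)→(s0,x,R)
state=s0 head=2 tape=_xx[y]zz   (s0,y)→(s0,x,R)
state=s0 head=3 tape=_xxx[z]z   (s0,z)→(s2,_,L)
state=s2 head=2 tape=_xx[x]_z   (s2,x)→(s1,z,L)
state=s1 head=1 tape=_x[x]z_z   (s1,x)→(s1,y,L)
state=s1 head=0 tape=_[x]yz_z   (s1,x)→(s1,y,L)
state=s1 head=-1 tape=[_]yyz_z   (s1,_)→(s1,_,R)
state=s1 head=0 tape=_[y]yz_z   (s1,y)→(s1,z,R)
state=s1 head=1 tape=_z[y]z_z   (s1,y)→(s1,z,R)
state=s1 head=2 tape=_zz[z]_z   (s1,z)→(s0,x,R)
state=s0 head=3 tape=_zzx[_]z
No transition is defined for (s0, _); M halts in state s0.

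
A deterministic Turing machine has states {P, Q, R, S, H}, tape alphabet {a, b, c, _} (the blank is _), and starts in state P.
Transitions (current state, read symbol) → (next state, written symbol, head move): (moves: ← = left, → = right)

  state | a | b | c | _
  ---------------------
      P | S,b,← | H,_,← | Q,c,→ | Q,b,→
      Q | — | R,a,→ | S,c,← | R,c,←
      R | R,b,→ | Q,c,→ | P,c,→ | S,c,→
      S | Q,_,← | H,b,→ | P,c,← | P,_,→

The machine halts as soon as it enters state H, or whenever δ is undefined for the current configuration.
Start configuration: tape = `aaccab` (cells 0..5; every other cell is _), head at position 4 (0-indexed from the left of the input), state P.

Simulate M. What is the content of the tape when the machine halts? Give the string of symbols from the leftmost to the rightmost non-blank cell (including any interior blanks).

state=P head=4 tape=___aacc[a]b   (P,a)→(S,b,←)
state=S head=3 tape=___aac[c]bb   (S,c)→(P,c,←)
state=P head=2 tape=___aa[c]cbb   (P,c)→(Q,c,→)
state=Q head=3 tape=___aac[c]bb   (Q,c)→(S,c,←)
state=S head=2 tape=___aa[c]cbb   (S,c)→(P,c,←)
state=P head=1 tape=___a[a]ccbb   (P,a)→(S,b,←)
state=S head=0 tape=___[a]bccbb   (S,a)→(Q,_,←)
state=Q head=-1 tape=__[_]_bccbb   (Q,_)→(R,c,←)
state=R head=-2 tape=_[_]c_bccbb   (R,_)→(S,c,→)
state=S head=-1 tape=_c[c]_bccbb   (S,c)→(P,c,←)
state=P head=-2 tape=_[c]c_bccbb   (P,c)→(Q,c,→)
state=Q head=-1 tape=_c[c]_bccbb   (Q,c)→(S,c,←)
state=S head=-2 tape=_[c]c_bccbb   (S,c)→(P,c,←)
state=P head=-3 tape=[_]cc_bccbb   (P,_)→(Q,b,→)
state=Q head=-2 tape=b[c]c_bccbb   (Q,c)→(S,c,←)
state=S head=-3 tape=[b]cc_bccbb   (S,b)→(H,b,→)
state=H head=-2 tape=b[c]c_bccbb
The non-blank tape span at halt is bcc_bccbb.

bcc_bccbb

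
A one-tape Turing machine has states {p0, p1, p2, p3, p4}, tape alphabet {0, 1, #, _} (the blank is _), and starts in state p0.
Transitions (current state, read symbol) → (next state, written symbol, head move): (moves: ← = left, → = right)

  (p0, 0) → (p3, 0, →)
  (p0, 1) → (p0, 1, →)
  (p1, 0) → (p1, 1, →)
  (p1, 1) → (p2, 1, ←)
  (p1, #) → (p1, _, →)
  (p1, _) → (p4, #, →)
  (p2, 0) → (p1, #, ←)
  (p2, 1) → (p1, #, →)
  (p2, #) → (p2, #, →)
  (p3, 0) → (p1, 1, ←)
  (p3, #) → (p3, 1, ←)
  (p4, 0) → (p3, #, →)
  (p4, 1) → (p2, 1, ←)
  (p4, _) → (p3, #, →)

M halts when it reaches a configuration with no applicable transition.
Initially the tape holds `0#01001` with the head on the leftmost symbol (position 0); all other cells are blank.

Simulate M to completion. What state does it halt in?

p0 | _[0]#01001___   read 0 → write 0, move →, go to p3
p3 | _0[#]01001___   read # → write 1, move ←, go to p3
p3 | _[0]101001___   read 0 → write 1, move ←, go to p1
p1 | [_]1101001___   read _ → write #, move →, go to p4
p4 | #[1]101001___   read 1 → write 1, move ←, go to p2
p2 | [#]1101001___   read # → write #, move →, go to p2
p2 | #[1]101001___   read 1 → write #, move →, go to p1
p1 | ##[1]01001___   read 1 → write 1, move ←, go to p2
p2 | #[#]101001___   read # → write #, move →, go to p2
p2 | ##[1]01001___   read 1 → write #, move →, go to p1
p1 | ###[0]1001___   read 0 → write 1, move →, go to p1
p1 | ###1[1]001___   read 1 → write 1, move ←, go to p2
p2 | ###[1]1001___   read 1 → write #, move →, go to p1
p1 | ####[1]001___   read 1 → write 1, move ←, go to p2
p2 | ###[#]1001___   read # → write #, move →, go to p2
p2 | ####[1]001___   read 1 → write #, move →, go to p1
p1 | #####[0]01___   read 0 → write 1, move →, go to p1
p1 | #####1[0]1___   read 0 → write 1, move →, go to p1
p1 | #####11[1]___   read 1 → write 1, move ←, go to p2
p2 | #####1[1]1___   read 1 → write #, move →, go to p1
p1 | #####1#[1]___   read 1 → write 1, move ←, go to p2
p2 | #####1[#]1___   read # → write #, move →, go to p2
p2 | #####1#[1]___   read 1 → write #, move →, go to p1
p1 | #####1##[_]__   read _ → write #, move →, go to p4
p4 | #####1###[_]_   read _ → write #, move →, go to p3
p3 | #####1####[_]
No transition is defined for (p3, _); M halts in state p3.

p3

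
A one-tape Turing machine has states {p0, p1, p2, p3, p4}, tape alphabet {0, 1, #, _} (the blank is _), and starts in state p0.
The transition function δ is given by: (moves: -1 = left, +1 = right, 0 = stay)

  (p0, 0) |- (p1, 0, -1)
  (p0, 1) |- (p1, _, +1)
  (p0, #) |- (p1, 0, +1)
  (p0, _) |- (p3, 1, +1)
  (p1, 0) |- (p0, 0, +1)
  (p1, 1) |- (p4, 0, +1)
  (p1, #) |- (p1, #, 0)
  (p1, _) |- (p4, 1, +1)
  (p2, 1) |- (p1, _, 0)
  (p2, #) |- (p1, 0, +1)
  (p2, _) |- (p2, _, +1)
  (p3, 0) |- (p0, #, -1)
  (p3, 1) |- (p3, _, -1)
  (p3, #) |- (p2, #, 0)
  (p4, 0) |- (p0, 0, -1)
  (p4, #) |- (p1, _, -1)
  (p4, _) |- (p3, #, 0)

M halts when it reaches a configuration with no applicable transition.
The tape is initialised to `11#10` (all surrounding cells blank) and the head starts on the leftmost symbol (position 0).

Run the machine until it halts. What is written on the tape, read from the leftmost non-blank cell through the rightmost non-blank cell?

state=p0 head=0 tape=[1]1#10__   (p0,1)→(p1,_,+1)
state=p1 head=1 tape=_[1]#10__   (p1,1)→(p4,0,+1)
state=p4 head=2 tape=_0[#]10__   (p4,#)→(p1,_,-1)
state=p1 head=1 tape=_[0]_10__   (p1,0)→(p0,0,+1)
state=p0 head=2 tape=_0[_]10__   (p0,_)→(p3,1,+1)
state=p3 head=3 tape=_01[1]0__   (p3,1)→(p3,_,-1)
state=p3 head=2 tape=_0[1]_0__   (p3,1)→(p3,_,-1)
state=p3 head=1 tape=_[0]__0__   (p3,0)→(p0,#,-1)
state=p0 head=0 tape=[_]#__0__   (p0,_)→(p3,1,+1)
state=p3 head=1 tape=1[#]__0__   (p3,#)→(p2,#,0)
state=p2 head=1 tape=1[#]__0__   (p2,#)→(p1,0,+1)
state=p1 head=2 tape=10[_]_0__   (p1,_)→(p4,1,+1)
state=p4 head=3 tape=101[_]0__   (p4,_)→(p3,#,0)
state=p3 head=3 tape=101[#]0__   (p3,#)→(p2,#,0)
state=p2 head=3 tape=101[#]0__   (p2,#)→(p1,0,+1)
state=p1 head=4 tape=1010[0]__   (p1,0)→(p0,0,+1)
state=p0 head=5 tape=10100[_]_   (p0,_)→(p3,1,+1)
state=p3 head=6 tape=101001[_]
The non-blank tape span at halt is 101001.

101001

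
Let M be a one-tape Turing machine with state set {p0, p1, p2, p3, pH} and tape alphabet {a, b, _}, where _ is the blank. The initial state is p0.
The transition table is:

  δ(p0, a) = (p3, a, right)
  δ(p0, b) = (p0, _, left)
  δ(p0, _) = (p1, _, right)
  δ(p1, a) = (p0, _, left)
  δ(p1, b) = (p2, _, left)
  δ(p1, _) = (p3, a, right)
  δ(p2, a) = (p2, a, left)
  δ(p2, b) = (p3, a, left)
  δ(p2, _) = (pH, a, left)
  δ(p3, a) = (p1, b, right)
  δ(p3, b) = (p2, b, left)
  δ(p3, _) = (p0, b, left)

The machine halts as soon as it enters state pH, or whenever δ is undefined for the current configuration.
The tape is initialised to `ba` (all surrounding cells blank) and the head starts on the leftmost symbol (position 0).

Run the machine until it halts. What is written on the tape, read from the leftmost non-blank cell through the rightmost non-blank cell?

p0 | __[b]a__   read b → write _, move left, go to p0
p0 | _[_]_a__   read _ → write _, move right, go to p1
p1 | __[_]a__   read _ → write a, move right, go to p3
p3 | __a[a]__   read a → write b, move right, go to p1
p1 | __ab[_]_   read _ → write a, move right, go to p3
p3 | __aba[_]   read _ → write b, move left, go to p0
p0 | __ab[a]b   read a → write a, move right, go to p3
p3 | __aba[b]   read b → write b, move left, go to p2
p2 | __ab[a]b   read a → write a, move left, go to p2
p2 | __a[b]ab   read b → write a, move left, go to p3
p3 | __[a]aab   read a → write b, move right, go to p1
p1 | __b[a]ab   read a → write _, move left, go to p0
p0 | __[b]_ab   read b → write _, move left, go to p0
p0 | _[_]__ab   read _ → write _, move right, go to p1
p1 | __[_]_ab   read _ → write a, move right, go to p3
p3 | __a[_]ab   read _ → write b, move left, go to p0
p0 | __[a]bab   read a → write a, move right, go to p3
p3 | __a[b]ab   read b → write b, move left, go to p2
p2 | __[a]bab   read a → write a, move left, go to p2
p2 | _[_]abab   read _ → write a, move left, go to pH
pH | [_]aabab
The non-blank tape span at halt is aabab.

aabab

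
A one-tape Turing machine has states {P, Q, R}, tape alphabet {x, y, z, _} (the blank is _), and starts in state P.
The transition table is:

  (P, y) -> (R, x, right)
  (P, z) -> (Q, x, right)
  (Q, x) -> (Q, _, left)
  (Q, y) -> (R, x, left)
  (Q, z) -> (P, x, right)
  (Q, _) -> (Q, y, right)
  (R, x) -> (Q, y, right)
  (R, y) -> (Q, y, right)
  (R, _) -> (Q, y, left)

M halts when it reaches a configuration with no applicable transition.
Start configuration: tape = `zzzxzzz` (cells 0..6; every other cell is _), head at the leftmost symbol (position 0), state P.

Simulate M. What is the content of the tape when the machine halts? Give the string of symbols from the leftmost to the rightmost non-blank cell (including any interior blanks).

yyyyyxxx

P | _[z]zzxzzz_   read z → write x, move right, go to Q
Q | _x[z]zxzzz_   read z → write x, move right, go to P
P | _xx[z]xzzz_   read z → write x, move right, go to Q
Q | _xxx[x]zzz_   read x → write _, move left, go to Q
Q | _xx[x]_zzz_   read x → write _, move left, go to Q
Q | _x[x]__zzz_   read x → write _, move left, go to Q
Q | _[x]___zzz_   read x → write _, move left, go to Q
Q | [_]____zzz_   read _ → write y, move right, go to Q
Q | y[_]___zzz_   read _ → write y, move right, go to Q
Q | yy[_]__zzz_   read _ → write y, move right, go to Q
Q | yyy[_]_zzz_   read _ → write y, move right, go to Q
Q | yyyy[_]zzz_   read _ → write y, move right, go to Q
Q | yyyyy[z]zz_   read z → write x, move right, go to P
P | yyyyyx[z]z_   read z → write x, move right, go to Q
Q | yyyyyxx[z]_   read z → write x, move right, go to P
P | yyyyyxxx[_]
The non-blank tape span at halt is yyyyyxxx.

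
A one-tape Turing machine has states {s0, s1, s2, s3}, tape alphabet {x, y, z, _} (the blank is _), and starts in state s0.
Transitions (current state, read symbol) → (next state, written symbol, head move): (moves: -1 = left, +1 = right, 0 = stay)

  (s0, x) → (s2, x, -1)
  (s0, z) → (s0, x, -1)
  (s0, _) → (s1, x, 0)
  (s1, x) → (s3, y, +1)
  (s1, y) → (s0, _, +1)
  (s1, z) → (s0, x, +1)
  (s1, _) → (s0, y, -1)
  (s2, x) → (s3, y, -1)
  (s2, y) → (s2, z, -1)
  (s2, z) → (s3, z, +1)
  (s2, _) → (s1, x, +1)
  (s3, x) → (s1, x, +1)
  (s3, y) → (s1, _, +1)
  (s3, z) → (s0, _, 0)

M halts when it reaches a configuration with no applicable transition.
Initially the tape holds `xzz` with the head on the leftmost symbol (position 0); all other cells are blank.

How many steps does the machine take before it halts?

9

s0 | _[x]zz_   read x → write x, move -1, go to s2
s2 | [_]xzz_   read _ → write x, move +1, go to s1
s1 | x[x]zz_   read x → write y, move +1, go to s3
s3 | xy[z]z_   read z → write _, move 0, go to s0
s0 | xy[_]z_   read _ → write x, move 0, go to s1
s1 | xy[x]z_   read x → write y, move +1, go to s3
s3 | xyy[z]_   read z → write _, move 0, go to s0
s0 | xyy[_]_   read _ → write x, move 0, go to s1
s1 | xyy[x]_   read x → write y, move +1, go to s3
s3 | xyyy[_]
M halts after 9 transitions.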